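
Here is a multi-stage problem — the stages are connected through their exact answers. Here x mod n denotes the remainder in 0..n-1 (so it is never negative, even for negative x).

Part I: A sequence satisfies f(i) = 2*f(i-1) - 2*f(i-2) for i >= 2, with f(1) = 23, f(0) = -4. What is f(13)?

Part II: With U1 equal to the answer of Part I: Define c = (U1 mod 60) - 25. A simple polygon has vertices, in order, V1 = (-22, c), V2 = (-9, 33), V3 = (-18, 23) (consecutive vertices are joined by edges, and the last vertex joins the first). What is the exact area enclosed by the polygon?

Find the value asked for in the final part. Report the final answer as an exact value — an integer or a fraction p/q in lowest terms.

Part I: f(2) = 2*(23) - 2*(-4) = 54; iterating: f(2)=54, f(3)=62, f(4)=16, f(5)=-92, f(6)=-216, f(7)=-248, f(8)=-64, f(9)=368, f(10)=864, f(11)=992, f(12)=256, f(13)=-1472; answer -1472
Part II: U1 = -1472; c = 3; cross terms: (-22*33 - -9*3)=-699, (-9*23 - -18*33)=387, (-18*3 - -22*23)=452; twice the area = |140| = 140; area = 70; answer 70

70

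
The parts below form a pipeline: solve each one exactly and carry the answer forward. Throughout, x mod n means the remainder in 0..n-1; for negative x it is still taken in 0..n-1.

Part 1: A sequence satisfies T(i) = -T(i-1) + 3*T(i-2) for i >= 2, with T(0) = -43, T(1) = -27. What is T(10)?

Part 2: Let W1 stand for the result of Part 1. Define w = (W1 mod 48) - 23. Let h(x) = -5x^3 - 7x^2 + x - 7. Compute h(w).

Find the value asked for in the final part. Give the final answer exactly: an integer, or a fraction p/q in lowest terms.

Part 1: T(2) = -1*(-27) + 3*(-43) = -102; iterating: T(2)=-102, T(3)=21, T(4)=-327, T(5)=390, T(6)=-1371, T(7)=2541, T(8)=-6654, T(9)=14277, T(10)=-34239; answer -34239
Part 2: W1 = -34239; w = 10; -5*(10)^3 - 7*(10)^2 + 1*(10)^1 - 7 = (-5000) + (-700) + (10) + (-7) = -5697; answer -5697

-5697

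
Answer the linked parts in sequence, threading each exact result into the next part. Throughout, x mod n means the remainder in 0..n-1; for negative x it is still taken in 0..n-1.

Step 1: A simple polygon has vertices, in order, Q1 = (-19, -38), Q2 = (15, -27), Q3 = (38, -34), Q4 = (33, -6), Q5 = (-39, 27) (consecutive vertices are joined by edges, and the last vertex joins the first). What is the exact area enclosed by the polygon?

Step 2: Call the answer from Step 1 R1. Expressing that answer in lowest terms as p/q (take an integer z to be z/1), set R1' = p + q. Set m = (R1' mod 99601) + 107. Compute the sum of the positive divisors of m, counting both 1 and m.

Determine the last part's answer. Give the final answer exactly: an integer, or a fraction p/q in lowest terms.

8208

Step 1: cross terms: (-19*-27 - 15*-38)=1083, (15*-34 - 38*-27)=516, (38*-6 - 33*-34)=894, (33*27 - -39*-6)=657, (-39*-38 - -19*27)=1995; twice the area = |5145| = 5145; area = 5145/2; answer 5145/2
Step 2: R1 = 5145/2; threaded value p + q = 5147; m = 5254; 5254 = 2 * 37 * 71; sigma = (1 + 2) * (1 + 37) * (1 + 71) = 3 * 38 * 72 = 8208; answer 8208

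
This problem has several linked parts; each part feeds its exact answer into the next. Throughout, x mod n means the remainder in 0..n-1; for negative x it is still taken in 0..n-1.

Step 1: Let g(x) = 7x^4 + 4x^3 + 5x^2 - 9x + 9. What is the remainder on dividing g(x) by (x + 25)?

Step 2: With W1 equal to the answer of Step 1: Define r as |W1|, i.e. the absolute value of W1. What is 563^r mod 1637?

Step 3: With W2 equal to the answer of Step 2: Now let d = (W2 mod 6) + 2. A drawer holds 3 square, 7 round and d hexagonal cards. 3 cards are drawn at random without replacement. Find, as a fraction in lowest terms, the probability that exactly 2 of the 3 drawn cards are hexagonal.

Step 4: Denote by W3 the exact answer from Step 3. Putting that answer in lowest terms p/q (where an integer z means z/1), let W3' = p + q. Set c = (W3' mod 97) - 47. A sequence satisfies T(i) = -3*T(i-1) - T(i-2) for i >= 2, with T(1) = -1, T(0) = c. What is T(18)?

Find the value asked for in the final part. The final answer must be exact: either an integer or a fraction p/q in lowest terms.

151799640

Step 1: remainder = value at the root: 7*(-25)^4 + 4*(-25)^3 + 5*(-25)^2 - 9*(-25)^1 + 9 = (2734375) + (-62500) + (3125) + (225) + (9) = 2675234; answer 2675234
Step 2: W1 = 2675234; r = 2675234; squarings mod 1637: 563^1=563, 563^2=1028, 563^4=919, 563^8=1506, 563^16=791, 563^32=347, 563^64=908, 563^128=1053, 563^256=560, 563^512=933, 563^1024=1242, 563^2048=510, 563^4096=1454, 563^8192=749, 563^16384=1147, 563^32768=1098, 563^65536=772, 563^131072=116, 563^262144=360, 563^524288=277, 563^1048576=1427, 563^2097152=1538; 563^2675234 = 563^2 * 563^32 * 563^512 * 563^4096 * 563^16384 * 563^32768 * 563^524288 * 563^2097152 = 1176 (mod 1637); answer 1176
Step 3: W2 = 1176; d = 2; total draws C(12,3) = 220; favorable C(2,2)*C(10,1) = 10; P = 1/22; answer 1/22
Step 4: W3 = 1/22; threaded value p + q = 23; c = -24; T(2) = -3*(-1) - 1*(-24) = 27; iterating: T(2)=27, T(3)=-80, T(4)=213, T(5)=-559, T(6)=1464, T(7)=-3833, T(8)=10035, T(9)=-26272, T(10)=68781, T(11)=-180071, T(12)=471432, T(13)=-1234225, T(14)=3231243, T(15)=-8459504, T(16)=22147269, T(17)=-57982303, T(18)=151799640; answer 151799640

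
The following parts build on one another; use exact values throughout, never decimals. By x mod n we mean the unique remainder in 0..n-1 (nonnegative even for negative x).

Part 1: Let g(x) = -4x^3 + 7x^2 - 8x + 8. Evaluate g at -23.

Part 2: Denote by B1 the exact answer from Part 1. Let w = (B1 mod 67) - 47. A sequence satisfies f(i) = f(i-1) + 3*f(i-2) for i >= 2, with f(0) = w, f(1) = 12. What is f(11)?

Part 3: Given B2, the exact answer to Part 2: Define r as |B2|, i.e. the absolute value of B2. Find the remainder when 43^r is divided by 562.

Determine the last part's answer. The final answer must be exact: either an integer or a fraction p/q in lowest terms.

Part 1: -4*(-23)^3 + 7*(-23)^2 - 8*(-23)^1 + 8 = (48668) + (3703) + (184) + (8) = 52563; answer 52563
Part 2: B1 = 52563; w = -12; f(2) = 1*(12) + 3*(-12) = -24; iterating: f(2)=-24, f(3)=12, f(4)=-60, f(5)=-24, f(6)=-204, f(7)=-276, f(8)=-888, f(9)=-1716, f(10)=-4380, f(11)=-9528; answer -9528
Part 3: B2 = -9528; r = 9528; squarings mod 562: 43^1=43, 43^2=163, 43^4=155, 43^8=421, 43^16=211, 43^32=123, 43^64=517, 43^128=339, 43^256=273, 43^512=345, 43^1024=443, 43^2048=111, 43^4096=519, 43^8192=163; 43^9528 = 43^8 * 43^16 * 43^32 * 43^256 * 43^1024 * 43^8192 = 421 (mod 562); answer 421

421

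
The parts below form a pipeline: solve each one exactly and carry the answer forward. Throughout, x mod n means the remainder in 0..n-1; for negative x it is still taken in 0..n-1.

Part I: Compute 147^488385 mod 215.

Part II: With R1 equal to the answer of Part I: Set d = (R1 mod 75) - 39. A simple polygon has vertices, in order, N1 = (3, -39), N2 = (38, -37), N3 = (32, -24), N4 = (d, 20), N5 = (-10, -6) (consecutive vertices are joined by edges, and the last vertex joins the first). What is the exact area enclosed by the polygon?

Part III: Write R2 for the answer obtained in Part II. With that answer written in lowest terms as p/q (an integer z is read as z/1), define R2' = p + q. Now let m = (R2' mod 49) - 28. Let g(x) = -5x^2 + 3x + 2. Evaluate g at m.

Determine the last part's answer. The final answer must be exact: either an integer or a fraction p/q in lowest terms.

-138

Part I: squarings mod 215: 147^1=147, 147^2=109, 147^4=56, 147^8=126, 147^16=181, 147^32=81, 147^64=111, 147^128=66, 147^256=56, 147^512=126, 147^1024=181, 147^2048=81, 147^4096=111, 147^8192=66, 147^16384=56, 147^32768=126, 147^65536=181, 147^131072=81, 147^262144=111; 147^488385 = 147^1 * 147^64 * 147^128 * 147^256 * 147^512 * 147^4096 * 147^8192 * 147^16384 * 147^65536 * 147^131072 * 147^262144 = 32 (mod 215); answer 32
Part II: R1 = 32; d = -7; cross terms: (3*-37 - 38*-39)=1371, (38*-24 - 32*-37)=272, (32*20 - -7*-24)=472, (-7*-6 - -10*20)=242, (-10*-39 - 3*-6)=408; twice the area = |2765| = 2765; area = 2765/2; answer 2765/2
Part III: R2 = 2765/2; threaded value p + q = 2767; m = -5; -5*(-5)^2 + 3*(-5)^1 + 2 = (-125) + (-15) + (2) = -138; answer -138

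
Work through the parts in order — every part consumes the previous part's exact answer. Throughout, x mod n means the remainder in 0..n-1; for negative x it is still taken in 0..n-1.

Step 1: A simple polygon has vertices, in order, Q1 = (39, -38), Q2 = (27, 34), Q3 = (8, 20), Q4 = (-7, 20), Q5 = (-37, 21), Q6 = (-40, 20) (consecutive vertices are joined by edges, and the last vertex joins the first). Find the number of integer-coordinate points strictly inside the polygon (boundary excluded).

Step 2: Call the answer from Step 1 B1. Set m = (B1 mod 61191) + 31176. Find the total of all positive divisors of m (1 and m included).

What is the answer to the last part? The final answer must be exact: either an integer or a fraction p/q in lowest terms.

Step 1: cross terms: (39*34 - 27*-38)=2352, (27*20 - 8*34)=268, (8*20 - -7*20)=300, (-7*21 - -37*20)=593, (-37*20 - -40*21)=100, (-40*-38 - 39*20)=740; twice the area = |4353| = 4353; area = 4353/2; boundary points = 12 + 1 + 15 + 1 + 1 + 1 = 31; strictly interior points = area - boundary/2 + 1 = 2162; answer 2162
Step 2: B1 = 2162; m = 33338; 33338 = 2 * 79 * 211; sigma = (1 + 2) * (1 + 79) * (1 + 211) = 3 * 80 * 212 = 50880; answer 50880

50880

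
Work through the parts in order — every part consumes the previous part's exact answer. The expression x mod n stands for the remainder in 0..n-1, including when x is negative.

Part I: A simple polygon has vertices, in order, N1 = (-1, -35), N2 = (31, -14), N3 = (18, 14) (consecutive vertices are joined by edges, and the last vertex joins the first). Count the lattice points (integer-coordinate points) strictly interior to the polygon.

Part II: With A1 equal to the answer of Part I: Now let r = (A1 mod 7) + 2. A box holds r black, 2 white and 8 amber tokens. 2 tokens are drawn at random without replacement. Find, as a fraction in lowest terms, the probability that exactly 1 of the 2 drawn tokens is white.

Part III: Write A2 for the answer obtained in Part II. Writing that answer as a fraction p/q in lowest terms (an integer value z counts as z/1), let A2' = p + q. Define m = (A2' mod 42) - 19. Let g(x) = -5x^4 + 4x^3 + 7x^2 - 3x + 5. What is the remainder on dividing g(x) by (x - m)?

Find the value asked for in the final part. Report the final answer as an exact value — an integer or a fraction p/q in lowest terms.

Part I: cross terms: (-1*-14 - 31*-35)=1099, (31*14 - 18*-14)=686, (18*-35 - -1*14)=-616; twice the area = |1169| = 1169; area = 1169/2; boundary points = 1 + 1 + 1 = 3; strictly interior points = area - boundary/2 + 1 = 584; answer 584
Part II: A1 = 584; r = 5; total draws C(15,2) = 105; favorable C(2,1)*C(13,1) = 26; P = 26/105; answer 26/105
Part III: A2 = 26/105; threaded value p + q = 131; m = -14; remainder = value at the root: -5*(-14)^4 + 4*(-14)^3 + 7*(-14)^2 - 3*(-14)^1 + 5 = (-192080) + (-10976) + (1372) + (42) + (5) = -201637; answer -201637

-201637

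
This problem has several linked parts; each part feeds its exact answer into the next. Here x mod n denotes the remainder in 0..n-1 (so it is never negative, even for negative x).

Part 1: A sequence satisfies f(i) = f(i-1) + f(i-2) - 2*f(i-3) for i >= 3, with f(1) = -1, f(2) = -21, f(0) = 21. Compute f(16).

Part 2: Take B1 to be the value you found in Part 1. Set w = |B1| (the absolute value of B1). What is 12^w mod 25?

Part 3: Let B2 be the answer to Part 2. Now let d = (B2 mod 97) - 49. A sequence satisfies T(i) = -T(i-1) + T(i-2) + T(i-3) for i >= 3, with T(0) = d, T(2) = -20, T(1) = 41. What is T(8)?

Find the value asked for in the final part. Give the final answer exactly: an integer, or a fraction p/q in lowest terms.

43

Part 1: f(3) = 1*(-21) + 1*(-1) - 2*(21) = -64; iterating: f(3)=-64, f(4)=-83, f(5)=-105, f(6)=-60, f(7)=1, f(8)=151, f(9)=272, f(10)=421, f(11)=391, f(12)=268, f(13)=-183, f(14)=-697, f(15)=-1416, f(16)=-1747; answer -1747
Part 2: B1 = -1747; w = 1747; squarings mod 25: 12^1=12, 12^2=19, 12^4=11, 12^8=21, 12^16=16, 12^32=6, 12^64=11, 12^128=21, 12^256=16, 12^512=6, 12^1024=11; 12^1747 = 12^1 * 12^2 * 12^16 * 12^64 * 12^128 * 12^512 * 12^1024 = 8 (mod 25); answer 8
Part 3: B2 = 8; d = -41; T(3) = -1*(-20) + 1*(41) + 1*(-41) = 20; iterating: T(3)=20, T(4)=1, T(5)=-1, T(6)=22, T(7)=-22, T(8)=43; answer 43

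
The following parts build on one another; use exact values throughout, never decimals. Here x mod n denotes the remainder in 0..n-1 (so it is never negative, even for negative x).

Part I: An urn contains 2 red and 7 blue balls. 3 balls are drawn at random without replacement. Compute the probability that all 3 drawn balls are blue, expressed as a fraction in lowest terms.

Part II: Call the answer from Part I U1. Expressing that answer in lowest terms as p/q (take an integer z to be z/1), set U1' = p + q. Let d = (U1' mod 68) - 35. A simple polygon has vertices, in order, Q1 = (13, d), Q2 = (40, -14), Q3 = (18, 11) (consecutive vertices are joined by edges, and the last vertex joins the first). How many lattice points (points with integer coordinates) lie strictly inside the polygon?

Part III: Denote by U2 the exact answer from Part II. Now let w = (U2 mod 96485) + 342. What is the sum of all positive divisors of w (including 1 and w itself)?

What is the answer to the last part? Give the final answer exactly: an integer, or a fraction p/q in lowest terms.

Part I: total draws C(9,3) = 84; favorable C(7,3) = 35; P = 5/12; answer 5/12
Part II: U1 = 5/12; threaded value p + q = 17; d = -18; cross terms: (13*-14 - 40*-18)=538, (40*11 - 18*-14)=692, (18*-18 - 13*11)=-467; twice the area = |763| = 763; area = 763/2; boundary points = 1 + 1 + 1 = 3; strictly interior points = area - boundary/2 + 1 = 381; answer 381
Part III: U2 = 381; w = 723; 723 = 3 * 241; sigma = (1 + 3) * (1 + 241) = 4 * 242 = 968; answer 968

968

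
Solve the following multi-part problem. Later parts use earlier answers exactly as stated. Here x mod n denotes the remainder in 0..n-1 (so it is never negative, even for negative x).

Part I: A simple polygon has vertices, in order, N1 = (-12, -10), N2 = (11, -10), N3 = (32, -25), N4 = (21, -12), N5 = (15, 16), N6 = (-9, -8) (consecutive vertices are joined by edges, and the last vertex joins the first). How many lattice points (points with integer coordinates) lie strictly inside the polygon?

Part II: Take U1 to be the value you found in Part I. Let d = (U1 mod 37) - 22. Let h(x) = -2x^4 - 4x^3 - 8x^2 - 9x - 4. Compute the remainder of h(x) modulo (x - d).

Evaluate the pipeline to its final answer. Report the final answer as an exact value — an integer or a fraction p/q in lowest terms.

-149553

Part I: cross terms: (-12*-10 - 11*-10)=230, (11*-25 - 32*-10)=45, (32*-12 - 21*-25)=141, (21*16 - 15*-12)=516, (15*-8 - -9*16)=24, (-9*-10 - -12*-8)=-6; twice the area = |950| = 950; area = 475; boundary points = 23 + 3 + 1 + 2 + 24 + 1 = 54; strictly interior points = area - boundary/2 + 1 = 449; answer 449
Part II: U1 = 449; d = -17; remainder = value at the root: -2*(-17)^4 - 4*(-17)^3 - 8*(-17)^2 - 9*(-17)^1 - 4 = (-167042) + (19652) + (-2312) + (153) + (-4) = -149553; answer -149553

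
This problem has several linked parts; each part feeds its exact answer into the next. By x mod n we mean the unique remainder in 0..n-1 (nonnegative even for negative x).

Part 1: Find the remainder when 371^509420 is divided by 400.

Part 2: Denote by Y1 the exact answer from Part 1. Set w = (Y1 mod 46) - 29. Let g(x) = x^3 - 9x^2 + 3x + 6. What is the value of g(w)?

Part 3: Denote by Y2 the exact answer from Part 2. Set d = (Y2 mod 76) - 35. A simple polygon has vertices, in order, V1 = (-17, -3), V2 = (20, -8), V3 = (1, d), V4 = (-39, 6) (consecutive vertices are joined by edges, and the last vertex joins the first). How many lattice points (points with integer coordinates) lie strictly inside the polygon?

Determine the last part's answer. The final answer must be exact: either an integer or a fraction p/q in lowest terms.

168

Part 1: squarings mod 400: 371^1=371, 371^2=41, 371^4=81, 371^8=161, 371^16=321, 371^32=241, 371^64=81, 371^128=161, 371^256=321, 371^512=241, 371^1024=81, 371^2048=161, 371^4096=321, 371^8192=241, 371^16384=81, 371^32768=161, 371^65536=321, 371^131072=241, 371^262144=81; 371^509420 = 371^4 * 371^8 * 371^32 * 371^64 * 371^128 * 371^256 * 371^1024 * 371^16384 * 371^32768 * 371^65536 * 371^131072 * 371^262144 = 1 (mod 400); answer 1
Part 2: Y1 = 1; w = -28; 1*(-28)^3 - 9*(-28)^2 + 3*(-28)^1 + 6 = (-21952) + (-7056) + (-84) + (6) = -29086; answer -29086
Part 3: Y2 = -29086; d = -13; cross terms: (-17*-8 - 20*-3)=196, (20*-13 - 1*-8)=-252, (1*6 - -39*-13)=-501, (-39*-3 - -17*6)=219; twice the area = |-338| = 338; area = 169; boundary points = 1 + 1 + 1 + 1 = 4; strictly interior points = area - boundary/2 + 1 = 168; answer 168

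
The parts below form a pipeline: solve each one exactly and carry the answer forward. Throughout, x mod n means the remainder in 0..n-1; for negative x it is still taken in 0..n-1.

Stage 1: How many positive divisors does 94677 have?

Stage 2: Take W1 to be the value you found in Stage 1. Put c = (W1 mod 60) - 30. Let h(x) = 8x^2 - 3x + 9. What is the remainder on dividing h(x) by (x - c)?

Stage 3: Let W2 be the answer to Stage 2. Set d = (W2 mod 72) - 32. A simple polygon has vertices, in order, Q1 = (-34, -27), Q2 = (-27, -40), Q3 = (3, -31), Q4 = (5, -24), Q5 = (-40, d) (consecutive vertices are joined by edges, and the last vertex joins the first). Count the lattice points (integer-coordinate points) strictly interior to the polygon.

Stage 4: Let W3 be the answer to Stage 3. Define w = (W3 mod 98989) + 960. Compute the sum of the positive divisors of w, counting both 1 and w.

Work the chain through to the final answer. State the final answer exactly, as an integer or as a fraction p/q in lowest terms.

Stage 1: 94677 = 3 * 11 * 19 * 151; number of divisors = (1+1) * (1+1) * (1+1) * (1+1) = 16; answer 16
Stage 2: W1 = 16; c = -14; remainder = value at the root: 8*(-14)^2 - 3*(-14)^1 + 9 = (1568) + (42) + (9) = 1619; answer 1619
Stage 3: W2 = 1619; d = 3; cross terms: (-34*-40 - -27*-27)=631, (-27*-31 - 3*-40)=957, (3*-24 - 5*-31)=83, (5*3 - -40*-24)=-945, (-40*-27 - -34*3)=1182; twice the area = |1908| = 1908; area = 954; boundary points = 1 + 3 + 1 + 9 + 6 = 20; strictly interior points = area - boundary/2 + 1 = 945; answer 945
Stage 4: W3 = 945; w = 1905; 1905 = 3 * 5 * 127; sigma = (1 + 3) * (1 + 5) * (1 + 127) = 4 * 6 * 128 = 3072; answer 3072

3072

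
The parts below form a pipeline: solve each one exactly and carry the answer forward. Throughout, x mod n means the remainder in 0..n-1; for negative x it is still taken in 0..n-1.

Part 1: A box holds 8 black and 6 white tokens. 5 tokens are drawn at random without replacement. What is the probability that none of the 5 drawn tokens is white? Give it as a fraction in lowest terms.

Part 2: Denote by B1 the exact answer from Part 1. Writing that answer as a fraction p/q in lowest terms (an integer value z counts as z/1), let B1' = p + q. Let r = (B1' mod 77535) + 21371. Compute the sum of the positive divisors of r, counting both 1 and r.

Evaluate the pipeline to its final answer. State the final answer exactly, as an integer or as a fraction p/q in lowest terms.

38880

Part 1: total draws C(14,5) = 2002; favorable C(8,5) = 56; P = 4/143; answer 4/143
Part 2: B1 = 4/143; threaded value p + q = 147; r = 21518; 21518 = 2 * 7 * 29 * 53; sigma = (1 + 2) * (1 + 7) * (1 + 29) * (1 + 53) = 3 * 8 * 30 * 54 = 38880; answer 38880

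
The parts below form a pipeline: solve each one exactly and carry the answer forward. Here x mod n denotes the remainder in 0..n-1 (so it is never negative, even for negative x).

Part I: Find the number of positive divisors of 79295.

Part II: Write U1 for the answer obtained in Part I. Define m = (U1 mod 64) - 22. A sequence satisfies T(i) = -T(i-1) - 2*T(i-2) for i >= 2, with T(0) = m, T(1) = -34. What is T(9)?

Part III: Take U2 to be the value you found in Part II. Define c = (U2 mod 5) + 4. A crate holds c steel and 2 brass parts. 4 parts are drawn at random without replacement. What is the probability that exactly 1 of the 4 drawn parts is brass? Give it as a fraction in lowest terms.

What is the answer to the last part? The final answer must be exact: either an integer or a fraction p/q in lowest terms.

Part I: 79295 = 5 * 15859; number of divisors = (1+1) * (1+1) = 4; answer 4
Part II: U1 = 4; m = -18; T(2) = -1*(-34) - 2*(-18) = 70; iterating: T(2)=70, T(3)=-2, T(4)=-138, T(5)=142, T(6)=134, T(7)=-418, T(8)=150, T(9)=686; answer 686
Part III: U2 = 686; c = 5; total draws C(7,4) = 35; favorable C(2,1)*C(5,3) = 20; P = 4/7; answer 4/7

4/7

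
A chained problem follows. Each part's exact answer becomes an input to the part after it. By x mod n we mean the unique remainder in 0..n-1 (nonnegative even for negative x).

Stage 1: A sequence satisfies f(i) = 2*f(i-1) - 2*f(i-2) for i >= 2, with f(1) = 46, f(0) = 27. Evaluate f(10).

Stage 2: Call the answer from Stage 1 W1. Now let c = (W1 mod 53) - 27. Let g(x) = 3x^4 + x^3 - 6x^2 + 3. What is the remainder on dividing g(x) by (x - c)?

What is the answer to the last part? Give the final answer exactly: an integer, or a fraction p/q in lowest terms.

19

Stage 1: f(2) = 2*(46) - 2*(27) = 38; iterating: f(2)=38, f(3)=-16, f(4)=-108, f(5)=-184, f(6)=-152, f(7)=64, f(8)=432, f(9)=736, f(10)=608; answer 608
Stage 2: W1 = 608; c = -2; remainder = value at the root: 3*(-2)^4 + 1*(-2)^3 - 6*(-2)^2 + 3 = (48) + (-8) + (-24) + (3) = 19; answer 19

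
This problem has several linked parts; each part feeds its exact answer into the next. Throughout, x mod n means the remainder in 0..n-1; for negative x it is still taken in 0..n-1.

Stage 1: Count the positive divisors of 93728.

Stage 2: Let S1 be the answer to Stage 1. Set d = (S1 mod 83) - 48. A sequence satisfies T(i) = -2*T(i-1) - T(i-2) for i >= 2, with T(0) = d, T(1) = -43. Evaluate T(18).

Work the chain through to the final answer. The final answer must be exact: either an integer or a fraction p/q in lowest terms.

1182

Stage 1: 93728 = 2^5 * 29 * 101; number of divisors = (5+1) * (1+1) * (1+1) = 24; answer 24
Stage 2: S1 = 24; d = -24; T(2) = -2*(-43) - 1*(-24) = 110; iterating: T(2)=110, T(3)=-177, T(4)=244, T(5)=-311, T(6)=378, T(7)=-445, T(8)=512, T(9)=-579, T(10)=646, T(11)=-713, T(12)=780, T(13)=-847, T(14)=914, T(15)=-981, T(16)=1048, T(17)=-1115, T(18)=1182; answer 1182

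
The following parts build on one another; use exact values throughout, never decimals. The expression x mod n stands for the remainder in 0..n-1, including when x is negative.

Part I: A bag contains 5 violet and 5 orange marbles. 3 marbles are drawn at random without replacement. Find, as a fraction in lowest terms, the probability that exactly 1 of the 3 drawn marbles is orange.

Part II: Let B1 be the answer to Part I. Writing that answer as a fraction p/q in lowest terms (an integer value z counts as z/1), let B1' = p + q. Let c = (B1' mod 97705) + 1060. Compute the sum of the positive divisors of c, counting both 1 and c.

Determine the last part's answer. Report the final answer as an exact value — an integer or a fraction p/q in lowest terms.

1440

Part I: total draws C(10,3) = 120; favorable C(5,1)*C(5,2) = 50; P = 5/12; answer 5/12
Part II: B1 = 5/12; threaded value p + q = 17; c = 1077; 1077 = 3 * 359; sigma = (1 + 3) * (1 + 359) = 4 * 360 = 1440; answer 1440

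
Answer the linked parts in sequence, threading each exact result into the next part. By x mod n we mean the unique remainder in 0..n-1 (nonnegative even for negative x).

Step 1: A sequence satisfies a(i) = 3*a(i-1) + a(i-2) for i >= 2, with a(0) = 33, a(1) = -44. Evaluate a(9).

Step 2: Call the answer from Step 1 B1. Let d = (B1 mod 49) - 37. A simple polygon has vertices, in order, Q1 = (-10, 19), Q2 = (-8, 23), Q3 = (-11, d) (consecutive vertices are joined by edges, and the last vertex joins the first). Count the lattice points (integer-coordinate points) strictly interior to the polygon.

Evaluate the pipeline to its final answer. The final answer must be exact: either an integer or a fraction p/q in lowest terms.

Step 1: a(2) = 3*(-44) + 1*(33) = -99; iterating: a(2)=-99, a(3)=-341, a(4)=-1122, a(5)=-3707, a(6)=-12243, a(7)=-40436, a(8)=-133551, a(9)=-441089; answer -441089
Step 2: B1 = -441089; d = -28; cross terms: (-10*23 - -8*19)=-78, (-8*-28 - -11*23)=477, (-11*19 - -10*-28)=-489; twice the area = |-90| = 90; area = 45; boundary points = 2 + 3 + 1 = 6; strictly interior points = area - boundary/2 + 1 = 43; answer 43

43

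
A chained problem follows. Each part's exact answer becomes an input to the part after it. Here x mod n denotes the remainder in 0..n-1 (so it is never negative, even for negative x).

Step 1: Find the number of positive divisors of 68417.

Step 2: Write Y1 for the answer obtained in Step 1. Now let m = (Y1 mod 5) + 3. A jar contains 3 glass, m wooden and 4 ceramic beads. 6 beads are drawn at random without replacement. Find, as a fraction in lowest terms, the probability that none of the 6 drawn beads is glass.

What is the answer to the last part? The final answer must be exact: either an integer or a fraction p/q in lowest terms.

2/13

Step 1: 68417 = 31 * 2207; number of divisors = (1+1) * (1+1) = 4; answer 4
Step 2: Y1 = 4; m = 7; total draws C(14,6) = 3003; favorable C(11,6) = 462; P = 2/13; answer 2/13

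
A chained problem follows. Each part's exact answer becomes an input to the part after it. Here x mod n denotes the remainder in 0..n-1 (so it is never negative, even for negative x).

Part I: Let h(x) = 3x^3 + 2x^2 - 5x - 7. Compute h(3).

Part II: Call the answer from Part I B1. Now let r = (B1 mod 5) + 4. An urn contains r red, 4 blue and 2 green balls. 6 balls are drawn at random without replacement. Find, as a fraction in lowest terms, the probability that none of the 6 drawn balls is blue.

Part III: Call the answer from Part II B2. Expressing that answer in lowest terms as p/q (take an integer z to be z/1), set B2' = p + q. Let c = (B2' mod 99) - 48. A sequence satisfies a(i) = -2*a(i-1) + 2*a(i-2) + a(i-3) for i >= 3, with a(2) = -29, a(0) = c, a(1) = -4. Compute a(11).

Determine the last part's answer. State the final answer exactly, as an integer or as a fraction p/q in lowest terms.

Part I: 3*(3)^3 + 2*(3)^2 - 5*(3)^1 - 7 = (81) + (18) + (-15) + (-7) = 77; answer 77
Part II: B1 = 77; r = 6; total draws C(12,6) = 924; favorable C(8,6) = 28; P = 1/33; answer 1/33
Part III: B2 = 1/33; threaded value p + q = 34; c = -14; a(3) = -2*(-29) + 2*(-4) + 1*(-14) = 36; iterating: a(3)=36, a(4)=-134, a(5)=311, a(6)=-854, a(7)=2196, a(8)=-5789, a(9)=15116, a(10)=-39614, a(11)=103671; answer 103671

103671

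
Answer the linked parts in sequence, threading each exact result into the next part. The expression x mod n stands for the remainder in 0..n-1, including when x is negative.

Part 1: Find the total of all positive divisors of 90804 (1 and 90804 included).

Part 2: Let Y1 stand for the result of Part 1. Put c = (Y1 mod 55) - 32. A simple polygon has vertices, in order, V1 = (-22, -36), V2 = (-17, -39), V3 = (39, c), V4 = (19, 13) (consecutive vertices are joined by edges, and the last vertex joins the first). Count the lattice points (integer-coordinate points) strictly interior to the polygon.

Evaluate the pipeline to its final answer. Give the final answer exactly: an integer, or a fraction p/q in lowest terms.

738

Part 1: 90804 = 2^2 * 3 * 7 * 23 * 47; sigma = (1 + 2 + 4) * (1 + 3) * (1 + 7) * (1 + 23) * (1 + 47) = 7 * 4 * 8 * 24 * 48 = 258048; answer 258048
Part 2: Y1 = 258048; c = 11; cross terms: (-22*-39 - -17*-36)=246, (-17*11 - 39*-39)=1334, (39*13 - 19*11)=298, (19*-36 - -22*13)=-398; twice the area = |1480| = 1480; area = 740; boundary points = 1 + 2 + 2 + 1 = 6; strictly interior points = area - boundary/2 + 1 = 738; answer 738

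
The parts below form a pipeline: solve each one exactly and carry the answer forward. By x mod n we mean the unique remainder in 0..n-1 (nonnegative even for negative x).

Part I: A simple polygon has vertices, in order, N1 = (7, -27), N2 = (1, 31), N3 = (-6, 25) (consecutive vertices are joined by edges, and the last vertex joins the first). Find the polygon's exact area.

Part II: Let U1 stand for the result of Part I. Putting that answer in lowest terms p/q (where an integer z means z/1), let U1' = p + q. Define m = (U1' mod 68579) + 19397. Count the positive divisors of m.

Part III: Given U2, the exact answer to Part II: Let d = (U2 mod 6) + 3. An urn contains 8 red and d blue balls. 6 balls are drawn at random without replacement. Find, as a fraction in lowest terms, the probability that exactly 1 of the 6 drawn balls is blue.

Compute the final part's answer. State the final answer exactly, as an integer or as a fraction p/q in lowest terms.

56/715

Part I: cross terms: (7*31 - 1*-27)=244, (1*25 - -6*31)=211, (-6*-27 - 7*25)=-13; twice the area = |442| = 442; area = 221; answer 221
Part II: U1 = 221; threaded value p + q = 222; m = 19619; 19619 = 23 * 853; number of divisors = (1+1) * (1+1) = 4; answer 4
Part III: U2 = 4; d = 7; total draws C(15,6) = 5005; favorable C(7,1)*C(8,5) = 392; P = 56/715; answer 56/715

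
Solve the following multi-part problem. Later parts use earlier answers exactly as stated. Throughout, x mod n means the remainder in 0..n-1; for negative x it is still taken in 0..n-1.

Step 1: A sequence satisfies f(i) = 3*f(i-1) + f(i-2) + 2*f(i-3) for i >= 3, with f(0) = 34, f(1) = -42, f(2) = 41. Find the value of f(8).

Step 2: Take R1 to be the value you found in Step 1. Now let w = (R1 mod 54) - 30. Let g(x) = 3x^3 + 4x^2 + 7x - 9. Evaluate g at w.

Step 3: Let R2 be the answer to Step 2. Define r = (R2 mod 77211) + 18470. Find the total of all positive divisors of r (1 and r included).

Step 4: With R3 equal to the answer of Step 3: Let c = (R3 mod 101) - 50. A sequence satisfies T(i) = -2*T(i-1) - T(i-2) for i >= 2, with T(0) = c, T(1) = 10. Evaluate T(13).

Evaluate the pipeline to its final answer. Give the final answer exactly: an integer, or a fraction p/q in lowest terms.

574

Step 1: f(3) = 3*(41) + 1*(-42) + 2*(34) = 149; iterating: f(3)=149, f(4)=404, f(5)=1443, f(6)=5031, f(7)=17344, f(8)=59949; answer 59949
Step 2: R1 = 59949; w = -21; 3*(-21)^3 + 4*(-21)^2 + 7*(-21)^1 - 9 = (-27783) + (1764) + (-147) + (-9) = -26175; answer -26175
Step 3: R2 = -26175; r = 69506; 69506 = 2 * 23 * 1511; sigma = (1 + 2) * (1 + 23) * (1 + 1511) = 3 * 24 * 1512 = 108864; answer 108864
Step 4: R3 = 108864; c = 37; T(2) = -2*(10) - 1*(37) = -57; iterating: T(2)=-57, T(3)=104, T(4)=-151, T(5)=198, T(6)=-245, T(7)=292, T(8)=-339, T(9)=386, T(10)=-433, T(11)=480, T(12)=-527, T(13)=574; answer 574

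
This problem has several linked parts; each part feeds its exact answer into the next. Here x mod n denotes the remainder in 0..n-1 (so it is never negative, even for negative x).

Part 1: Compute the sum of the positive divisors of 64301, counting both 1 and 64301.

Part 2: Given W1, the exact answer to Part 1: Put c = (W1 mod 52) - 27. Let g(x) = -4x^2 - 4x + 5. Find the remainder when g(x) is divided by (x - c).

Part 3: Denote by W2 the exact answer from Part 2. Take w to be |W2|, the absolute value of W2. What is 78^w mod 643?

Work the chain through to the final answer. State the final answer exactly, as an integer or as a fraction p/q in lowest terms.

Part 1: 64301 is prime, so its only divisors are 1 and 64301; sigma = 1 + 64301 = 64302; answer 64302
Part 2: W1 = 64302; c = 3; remainder = value at the root: -4*(3)^2 - 4*(3)^1 + 5 = (-36) + (-12) + (5) = -43; answer -43
Part 3: W2 = -43; w = 43; squarings mod 643: 78^1=78, 78^2=297, 78^4=118, 78^8=421, 78^16=416, 78^32=89; 78^43 = 78^1 * 78^2 * 78^8 * 78^32 = 578 (mod 643); answer 578

578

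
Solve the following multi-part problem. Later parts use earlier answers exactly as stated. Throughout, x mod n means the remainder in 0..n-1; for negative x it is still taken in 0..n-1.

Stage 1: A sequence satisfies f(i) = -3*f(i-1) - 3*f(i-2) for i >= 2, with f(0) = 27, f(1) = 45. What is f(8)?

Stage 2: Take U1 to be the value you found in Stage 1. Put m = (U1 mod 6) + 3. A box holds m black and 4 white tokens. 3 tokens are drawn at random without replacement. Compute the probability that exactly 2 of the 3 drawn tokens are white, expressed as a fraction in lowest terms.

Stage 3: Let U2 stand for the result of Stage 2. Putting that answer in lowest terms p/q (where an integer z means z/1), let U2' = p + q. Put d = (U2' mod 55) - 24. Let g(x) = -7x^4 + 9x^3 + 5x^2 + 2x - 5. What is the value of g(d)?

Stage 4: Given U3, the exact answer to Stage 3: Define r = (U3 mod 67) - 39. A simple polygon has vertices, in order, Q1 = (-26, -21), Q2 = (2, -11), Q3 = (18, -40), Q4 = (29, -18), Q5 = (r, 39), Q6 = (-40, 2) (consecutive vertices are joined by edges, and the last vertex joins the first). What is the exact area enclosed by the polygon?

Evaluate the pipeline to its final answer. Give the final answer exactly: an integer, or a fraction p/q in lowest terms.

Stage 1: f(2) = -3*(45) - 3*(27) = -216; iterating: f(2)=-216, f(3)=513, f(4)=-891, f(5)=1134, f(6)=-729, f(7)=-1215, f(8)=5832; answer 5832
Stage 2: U1 = 5832; m = 3; total draws C(7,3) = 35; favorable C(4,2)*C(3,1) = 18; P = 18/35; answer 18/35
Stage 3: U2 = 18/35; threaded value p + q = 53; d = 29; -7*(29)^4 + 9*(29)^3 + 5*(29)^2 + 2*(29)^1 - 5 = (-4950967) + (219501) + (4205) + (58) + (-5) = -4727208; answer -4727208
Stage 4: U3 = -4727208; r = 5; cross terms: (-26*-11 - 2*-21)=328, (2*-40 - 18*-11)=118, (18*-18 - 29*-40)=836, (29*39 - 5*-18)=1221, (5*2 - -40*39)=1570, (-40*-21 - -26*2)=892; twice the area = |4965| = 4965; area = 4965/2; answer 4965/2

4965/2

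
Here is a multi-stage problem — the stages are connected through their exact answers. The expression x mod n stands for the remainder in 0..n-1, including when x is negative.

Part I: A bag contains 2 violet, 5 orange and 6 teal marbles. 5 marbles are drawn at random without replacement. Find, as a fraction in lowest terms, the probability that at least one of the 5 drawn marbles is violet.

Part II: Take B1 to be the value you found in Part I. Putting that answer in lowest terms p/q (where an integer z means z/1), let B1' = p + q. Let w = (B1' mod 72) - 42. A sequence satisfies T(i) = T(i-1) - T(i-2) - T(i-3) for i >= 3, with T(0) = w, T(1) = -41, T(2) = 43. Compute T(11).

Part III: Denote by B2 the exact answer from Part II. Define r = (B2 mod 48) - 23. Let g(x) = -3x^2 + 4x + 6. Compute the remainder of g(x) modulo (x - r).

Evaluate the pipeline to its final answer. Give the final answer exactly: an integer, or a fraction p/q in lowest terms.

Part I: total draws C(13,5) = 1287; complement C(11,5) = 462; favorable 1287 - 462 = 825; P = 25/39; answer 25/39
Part II: B1 = 25/39; threaded value p + q = 64; w = 22; T(3) = 1*(43) - 1*(-41) - 1*(22) = 62; iterating: T(3)=62, T(4)=60, T(5)=-45, T(6)=-167, T(7)=-182, T(8)=30, T(9)=379, T(10)=531, T(11)=122; answer 122
Part III: B2 = 122; r = 3; remainder = value at the root: -3*(3)^2 + 4*(3)^1 + 6 = (-27) + (12) + (6) = -9; answer -9

-9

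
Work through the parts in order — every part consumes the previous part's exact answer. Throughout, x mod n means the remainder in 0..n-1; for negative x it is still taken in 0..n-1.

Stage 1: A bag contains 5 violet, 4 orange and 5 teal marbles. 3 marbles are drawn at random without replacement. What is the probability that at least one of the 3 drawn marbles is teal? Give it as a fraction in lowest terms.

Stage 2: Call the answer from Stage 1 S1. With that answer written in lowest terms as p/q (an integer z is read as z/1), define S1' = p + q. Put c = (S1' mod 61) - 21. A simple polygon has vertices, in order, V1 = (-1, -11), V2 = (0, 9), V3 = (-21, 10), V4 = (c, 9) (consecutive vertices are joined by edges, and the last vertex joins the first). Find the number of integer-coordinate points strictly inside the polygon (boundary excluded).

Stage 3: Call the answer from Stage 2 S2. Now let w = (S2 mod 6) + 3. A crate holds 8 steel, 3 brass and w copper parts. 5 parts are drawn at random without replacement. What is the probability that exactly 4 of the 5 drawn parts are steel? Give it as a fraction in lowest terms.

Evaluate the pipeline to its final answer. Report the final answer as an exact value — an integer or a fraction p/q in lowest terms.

5/39

Stage 1: total draws C(14,3) = 364; complement C(9,3) = 84; favorable 364 - 84 = 280; P = 10/13; answer 10/13
Stage 2: S1 = 10/13; threaded value p + q = 23; c = 2; cross terms: (-1*9 - 0*-11)=-9, (0*10 - -21*9)=189, (-21*9 - 2*10)=-209, (2*-11 - -1*9)=-13; twice the area = |-42| = 42; area = 21; boundary points = 1 + 1 + 1 + 1 = 4; strictly interior points = area - boundary/2 + 1 = 20; answer 20
Stage 3: S2 = 20; w = 5; total draws C(16,5) = 4368; favorable C(8,4)*C(8,1) = 560; P = 5/39; answer 5/39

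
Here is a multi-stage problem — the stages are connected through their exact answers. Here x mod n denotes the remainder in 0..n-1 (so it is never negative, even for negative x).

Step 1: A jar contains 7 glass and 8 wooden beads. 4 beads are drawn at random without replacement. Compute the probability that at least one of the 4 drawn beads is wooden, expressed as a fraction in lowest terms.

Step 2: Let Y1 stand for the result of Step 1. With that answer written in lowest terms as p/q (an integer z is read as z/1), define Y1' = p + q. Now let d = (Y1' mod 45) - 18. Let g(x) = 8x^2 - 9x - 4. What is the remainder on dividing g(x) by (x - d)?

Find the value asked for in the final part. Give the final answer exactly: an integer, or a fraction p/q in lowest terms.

1438

Step 1: total draws C(15,4) = 1365; complement C(7,4) = 35; favorable 1365 - 35 = 1330; P = 38/39; answer 38/39
Step 2: Y1 = 38/39; threaded value p + q = 77; d = 14; remainder = value at the root: 8*(14)^2 - 9*(14)^1 - 4 = (1568) + (-126) + (-4) = 1438; answer 1438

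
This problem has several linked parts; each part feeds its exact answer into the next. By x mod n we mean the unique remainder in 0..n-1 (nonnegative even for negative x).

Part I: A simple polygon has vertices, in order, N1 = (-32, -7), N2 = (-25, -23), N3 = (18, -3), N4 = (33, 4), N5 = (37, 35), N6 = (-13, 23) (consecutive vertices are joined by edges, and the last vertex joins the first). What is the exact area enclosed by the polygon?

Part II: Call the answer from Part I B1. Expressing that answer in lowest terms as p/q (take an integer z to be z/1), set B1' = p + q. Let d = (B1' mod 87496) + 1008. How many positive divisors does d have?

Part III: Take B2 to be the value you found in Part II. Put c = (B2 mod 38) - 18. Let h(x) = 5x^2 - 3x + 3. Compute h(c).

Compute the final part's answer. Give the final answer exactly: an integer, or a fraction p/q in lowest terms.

Part I: cross terms: (-32*-23 - -25*-7)=561, (-25*-3 - 18*-23)=489, (18*4 - 33*-3)=171, (33*35 - 37*4)=1007, (37*23 - -13*35)=1306, (-13*-7 - -32*23)=827; twice the area = |4361| = 4361; area = 4361/2; answer 4361/2
Part II: B1 = 4361/2; threaded value p + q = 4363; d = 5371; 5371 = 41 * 131; number of divisors = (1+1) * (1+1) = 4; answer 4
Part III: B2 = 4; c = -14; 5*(-14)^2 - 3*(-14)^1 + 3 = (980) + (42) + (3) = 1025; answer 1025

1025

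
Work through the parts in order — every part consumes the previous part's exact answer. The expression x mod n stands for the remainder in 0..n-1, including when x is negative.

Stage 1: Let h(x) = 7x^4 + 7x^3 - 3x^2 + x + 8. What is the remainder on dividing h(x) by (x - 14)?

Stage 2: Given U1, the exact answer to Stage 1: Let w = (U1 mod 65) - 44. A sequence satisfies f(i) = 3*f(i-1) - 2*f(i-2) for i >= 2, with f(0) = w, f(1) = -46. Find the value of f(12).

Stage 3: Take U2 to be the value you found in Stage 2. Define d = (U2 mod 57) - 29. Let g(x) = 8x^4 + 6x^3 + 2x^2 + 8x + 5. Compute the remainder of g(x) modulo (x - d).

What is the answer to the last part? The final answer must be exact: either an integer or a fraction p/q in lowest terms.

1939085

Stage 1: remainder = value at the root: 7*(14)^4 + 7*(14)^3 - 3*(14)^2 + 1*(14)^1 + 8 = (268912) + (19208) + (-588) + (14) + (8) = 287554; answer 287554
Stage 2: U1 = 287554; w = 15; f(2) = 3*(-46) - 2*(15) = -168; iterating: f(2)=-168, f(3)=-412, f(4)=-900, f(5)=-1876, f(6)=-3828, f(7)=-7732, f(8)=-15540, f(9)=-31156, f(10)=-62388, f(11)=-124852, f(12)=-249780; answer -249780
Stage 3: U2 = -249780; d = 22; remainder = value at the root: 8*(22)^4 + 6*(22)^3 + 2*(22)^2 + 8*(22)^1 + 5 = (1874048) + (63888) + (968) + (176) + (5) = 1939085; answer 1939085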